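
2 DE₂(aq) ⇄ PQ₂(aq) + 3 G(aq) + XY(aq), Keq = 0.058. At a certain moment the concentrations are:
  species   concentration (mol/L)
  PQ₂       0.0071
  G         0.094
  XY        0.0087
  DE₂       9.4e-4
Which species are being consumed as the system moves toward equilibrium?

Q = [PQ₂]·[G]³·[XY] / [DE₂]² = (0.0071)·(0.094)³·(0.0087) / (9.4e-4)² = 0.058
Q = 0.058 = Keq; the system is at equilibrium.

none (at equilibrium)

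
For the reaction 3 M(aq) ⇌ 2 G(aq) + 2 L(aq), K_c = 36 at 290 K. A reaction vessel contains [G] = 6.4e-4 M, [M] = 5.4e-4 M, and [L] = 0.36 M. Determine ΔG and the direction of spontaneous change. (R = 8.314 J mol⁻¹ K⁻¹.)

Q_c = [G]²·[L]² / [M]³ = (6.4e-4)²·(0.36)² / (5.4e-4)³ = 337
ΔG = RT ln(Q_c/K_c) = (8.314 J mol⁻¹ K⁻¹)(290 K) × ln(337/36)
   = (2.411 kJ/mol)(2.237) = 5.39 kJ/mol
ΔG > 0, so the forward reaction is non-spontaneous (proceeds in reverse).

ΔG = 5.39 kJ/mol; the forward reaction is non-spontaneous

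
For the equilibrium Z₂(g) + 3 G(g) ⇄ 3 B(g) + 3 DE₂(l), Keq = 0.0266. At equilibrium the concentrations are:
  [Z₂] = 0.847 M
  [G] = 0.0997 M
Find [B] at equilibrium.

[B] = 0.0282 M

(DE₂ is a pure liquid — omitted from Keq.)
At equilibrium, Keq = [B]³ / ([Z₂]·[G]³) = 0.0266.
([B])³ / ((0.847)·(0.0997)³) = 0.0266
[B]³ = 2.23×10⁻⁵ ⇒ [B] = 0.0282 M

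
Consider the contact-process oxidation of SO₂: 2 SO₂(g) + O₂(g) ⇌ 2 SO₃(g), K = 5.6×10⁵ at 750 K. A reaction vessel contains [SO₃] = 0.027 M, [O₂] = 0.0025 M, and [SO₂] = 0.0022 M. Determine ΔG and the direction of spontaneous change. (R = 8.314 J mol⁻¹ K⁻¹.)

Q = [SO₃]² / ([SO₂]²·[O₂]) = (0.027)² / ((0.0022)²·(0.0025)) = 60200
ΔG = RT ln(Q/K) = (8.314 J mol⁻¹ K⁻¹)(750 K) × ln(60200/5.6×10⁵)
   = (6.236 kJ/mol)(-2.230) = -13.9 kJ/mol
ΔG < 0, so the forward reaction is spontaneous (proceeds forward).

ΔG = -13.9 kJ/mol; the forward reaction is spontaneous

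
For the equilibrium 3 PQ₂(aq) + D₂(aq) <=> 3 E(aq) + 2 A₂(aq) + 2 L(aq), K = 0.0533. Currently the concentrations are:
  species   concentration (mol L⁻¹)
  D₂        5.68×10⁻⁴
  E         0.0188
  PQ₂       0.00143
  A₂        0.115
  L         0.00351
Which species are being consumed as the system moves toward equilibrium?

E, A₂, L (products)

Q = [E]³·[A₂]²·[L]² / ([PQ₂]³·[D₂]) = (0.0188)³·(0.115)²·(0.00351)² / ((0.00143)³·(5.68×10⁻⁴)) = 0.652
Q = 0.652 > K = 0.0533: net reverse reaction.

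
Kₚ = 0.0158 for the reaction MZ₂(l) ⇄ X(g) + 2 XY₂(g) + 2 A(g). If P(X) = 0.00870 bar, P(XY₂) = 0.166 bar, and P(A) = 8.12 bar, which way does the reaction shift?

(MZ₂ is a pure liquid — omitted from Qₚ.)
Qₚ = P(X)·P(XY₂)²·P(A)² = (0.00870)·(0.166)²·(8.12)² = 0.0158
Qₚ = 0.0158 = Kₚ, so the system is already at equilibrium.

at equilibrium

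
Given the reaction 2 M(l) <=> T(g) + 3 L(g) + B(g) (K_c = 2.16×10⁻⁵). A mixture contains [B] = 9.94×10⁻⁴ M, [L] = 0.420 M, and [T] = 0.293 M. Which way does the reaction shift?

(M is a pure liquid — omitted from Q_c.)
Q_c = [T]·[L]³·[B] = (0.293)·(0.420)³·(9.94×10⁻⁴) = 2.16×10⁻⁵
Q_c = 2.16×10⁻⁵ = K_c, so the system is already at equilibrium.

no net change (already at equilibrium)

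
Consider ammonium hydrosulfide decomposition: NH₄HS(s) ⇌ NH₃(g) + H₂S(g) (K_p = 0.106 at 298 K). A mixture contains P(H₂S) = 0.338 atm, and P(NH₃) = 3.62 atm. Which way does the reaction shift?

reverse (toward reactants)

(NH₄HS is a pure solid — omitted from Q_p.)
Q_p = P(NH₃)·P(H₂S) = (3.62)·(0.338) = 1.22
Q_p = 1.22 > K_p = 0.106, so the reverse reaction proceeds.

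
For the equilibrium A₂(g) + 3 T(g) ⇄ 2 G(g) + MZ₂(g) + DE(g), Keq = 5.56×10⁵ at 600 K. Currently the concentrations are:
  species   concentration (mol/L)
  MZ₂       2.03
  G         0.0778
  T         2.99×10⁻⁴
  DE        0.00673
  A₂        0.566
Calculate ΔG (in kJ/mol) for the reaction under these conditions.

ΔG = 11.4 kJ/mol

Q = [G]²·[MZ₂]·[DE] / ([A₂]·[T]³) = (0.0778)²·(2.03)·(0.00673) / ((0.566)·(2.99×10⁻⁴)³) = 5.47×10⁶
ΔG = RT ln(Q/Keq) = (8.314 J mol⁻¹ K⁻¹)(600 K) × ln(5.47×10⁶/5.56×10⁵)
   = (4.988 kJ/mol)(2.286) = 11.4 kJ/mol
ΔG > 0, so the forward reaction is non-spontaneous (proceeds in reverse).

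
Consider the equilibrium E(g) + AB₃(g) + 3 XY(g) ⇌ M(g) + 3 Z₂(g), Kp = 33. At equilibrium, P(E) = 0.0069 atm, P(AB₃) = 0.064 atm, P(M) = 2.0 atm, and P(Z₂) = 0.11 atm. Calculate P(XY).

At equilibrium, Kp = P(M)·P(Z₂)³ / (P(E)·P(AB₃)·P(XY)³) = 33.
(2.0)·(0.11)³ / ((0.0069)·(0.064)·(P(XY))³) = 33
P(XY)³ = 0.183 ⇒ P(XY) = 0.57 atm

P(XY) = 0.57 atm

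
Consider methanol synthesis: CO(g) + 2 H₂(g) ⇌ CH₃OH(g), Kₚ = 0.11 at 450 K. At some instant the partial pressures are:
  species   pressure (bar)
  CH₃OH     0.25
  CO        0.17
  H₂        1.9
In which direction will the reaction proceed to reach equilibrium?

Qₚ = P(CH₃OH) / (P(CO)·P(H₂)²) = (0.25) / ((0.17)·(1.9)²) = 0.41
Qₚ = 0.41 > Kₚ = 0.11, so the reverse reaction proceeds.

toward reactants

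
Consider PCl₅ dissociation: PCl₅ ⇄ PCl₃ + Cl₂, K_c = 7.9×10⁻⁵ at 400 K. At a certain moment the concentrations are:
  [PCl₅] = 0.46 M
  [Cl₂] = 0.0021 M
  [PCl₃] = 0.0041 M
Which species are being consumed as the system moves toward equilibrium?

Q_c = [PCl₃]·[Cl₂] / [PCl₅] = (0.0041)·(0.0021) / (0.46) = 1.9×10⁻⁵
Q_c = 1.9×10⁻⁵ < K_c = 7.9×10⁻⁵: net forward reaction.

PCl₅ (reactants)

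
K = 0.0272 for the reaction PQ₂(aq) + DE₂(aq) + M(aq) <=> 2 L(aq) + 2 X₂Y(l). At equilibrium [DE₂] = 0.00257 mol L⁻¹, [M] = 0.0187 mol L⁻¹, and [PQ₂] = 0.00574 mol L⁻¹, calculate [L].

(X₂Y is a pure liquid — omitted from K.)
At equilibrium, K = [L]² / ([PQ₂]·[DE₂]·[M]) = 0.0272.
([L])² / ((0.00574)·(0.00257)·(0.0187)) = 0.0272
[L]² = 7.50e-9 ⇒ [L] = 8.66e-5 mol L⁻¹

[L] = 8.66e-5 mol L⁻¹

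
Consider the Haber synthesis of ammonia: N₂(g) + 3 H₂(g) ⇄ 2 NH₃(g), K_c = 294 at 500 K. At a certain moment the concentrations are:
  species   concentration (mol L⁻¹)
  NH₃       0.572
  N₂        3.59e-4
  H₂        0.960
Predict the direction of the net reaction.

in the reverse direction

Q_c = [NH₃]² / ([N₂]·[H₂]³) = (0.572)² / ((3.59e-4)·(0.960)³) = 1030
Q_c = 1030 > K_c = 294, so the reverse reaction proceeds.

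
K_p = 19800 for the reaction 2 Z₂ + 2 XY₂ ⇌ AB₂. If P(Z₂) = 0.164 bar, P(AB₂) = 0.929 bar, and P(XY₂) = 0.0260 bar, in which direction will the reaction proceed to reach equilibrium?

Q_p = P(AB₂) / (P(Z₂)²·P(XY₂)²) = (0.929) / ((0.164)²·(0.0260)²) = 51100
Q_p = 51100 > K_p = 19800, so the reverse reaction proceeds.

in the reverse direction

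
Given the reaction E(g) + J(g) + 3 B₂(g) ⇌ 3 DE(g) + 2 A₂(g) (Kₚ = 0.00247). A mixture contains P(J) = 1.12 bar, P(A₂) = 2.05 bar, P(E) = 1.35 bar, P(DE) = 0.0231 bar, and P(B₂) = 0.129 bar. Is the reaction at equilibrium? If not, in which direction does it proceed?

Qₚ = P(DE)³·P(A₂)² / (P(E)·P(J)·P(B₂)³) = (0.0231)³·(2.05)² / ((1.35)·(1.12)·(0.129)³) = 0.0160
Qₚ = 0.0160 > Kₚ = 0.00247, so the reverse reaction proceeds.

reverse (toward reactants)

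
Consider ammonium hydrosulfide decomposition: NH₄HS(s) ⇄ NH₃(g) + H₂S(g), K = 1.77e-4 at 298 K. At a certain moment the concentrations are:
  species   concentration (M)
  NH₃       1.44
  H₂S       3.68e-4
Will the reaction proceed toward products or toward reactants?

(NH₄HS is a pure solid — omitted from Q.)
Q = [NH₃]·[H₂S] = (1.44)·(3.68e-4) = 5.30e-4
Q = 5.30e-4 > K = 1.77e-4, so the reverse reaction proceeds.

to the left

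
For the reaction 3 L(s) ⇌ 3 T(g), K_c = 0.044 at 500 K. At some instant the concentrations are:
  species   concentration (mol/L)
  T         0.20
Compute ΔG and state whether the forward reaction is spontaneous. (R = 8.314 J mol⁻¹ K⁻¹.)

(L is a pure solid — omitted from Q_c.)
Q_c = [T]³ = (0.20)³ = 0.00800
ΔG = RT ln(Q_c/K_c) = (8.314 J mol⁻¹ K⁻¹)(500 K) × ln(0.00800/0.044)
   = (4.157 kJ/mol)(-1.705) = -7.09 kJ/mol
ΔG < 0, so the forward reaction is spontaneous (proceeds forward).

ΔG = -7.09 kJ/mol; the forward reaction is spontaneous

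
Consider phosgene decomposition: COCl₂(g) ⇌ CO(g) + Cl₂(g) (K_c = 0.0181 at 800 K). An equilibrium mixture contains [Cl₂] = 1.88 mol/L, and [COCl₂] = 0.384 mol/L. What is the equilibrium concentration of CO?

[CO] = 0.00370 mol/L

At equilibrium, K_c = [CO]·[Cl₂] / [COCl₂] = 0.0181.
([CO])·(1.88) / (0.384) = 0.0181
[CO] = 0.00370 mol/L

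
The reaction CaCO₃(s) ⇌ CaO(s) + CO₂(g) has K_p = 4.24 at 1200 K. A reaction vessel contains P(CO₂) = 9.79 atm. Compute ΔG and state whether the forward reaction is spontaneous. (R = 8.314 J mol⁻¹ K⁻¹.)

ΔG = 8.35 kJ/mol; the forward reaction is non-spontaneous

(CaCO₃, CaO are pure solids — omitted from Q_p.)
Q_p = P(CO₂) = 9.79
ΔG = RT ln(Q_p/K_p) = (8.314 J mol⁻¹ K⁻¹)(1200 K) × ln(9.79/4.24)
   = (9.977 kJ/mol)(0.8368) = 8.35 kJ/mol
ΔG > 0, so the forward reaction is non-spontaneous (proceeds in reverse).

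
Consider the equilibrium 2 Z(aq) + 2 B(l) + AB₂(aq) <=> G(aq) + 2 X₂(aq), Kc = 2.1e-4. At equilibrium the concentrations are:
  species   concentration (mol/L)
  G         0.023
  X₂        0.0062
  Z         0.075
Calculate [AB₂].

[AB₂] = 0.75 mol/L

(B is a pure liquid — omitted from Kc.)
At equilibrium, Kc = [G]·[X₂]² / ([Z]²·[AB₂]) = 2.1e-4.
(0.023)·(0.0062)² / ((0.075)²·([AB₂])) = 2.1e-4
[AB₂] = 0.748 = 0.75 mol/L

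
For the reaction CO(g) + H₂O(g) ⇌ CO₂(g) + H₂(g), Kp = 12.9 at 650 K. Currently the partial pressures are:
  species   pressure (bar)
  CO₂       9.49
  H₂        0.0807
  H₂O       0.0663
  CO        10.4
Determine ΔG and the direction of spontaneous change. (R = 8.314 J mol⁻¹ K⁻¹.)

ΔG = -13.3 kJ/mol; the forward reaction is spontaneous

Qp = P(CO₂)·P(H₂) / (P(CO)·P(H₂O)) = (9.49)·(0.0807) / ((10.4)·(0.0663)) = 1.11
ΔG = RT ln(Qp/Kp) = (8.314 J mol⁻¹ K⁻¹)(650 K) × ln(1.11/12.9)
   = (5.404 kJ/mol)(-2.453) = -13.3 kJ/mol
ΔG < 0, so the forward reaction is spontaneous (proceeds forward).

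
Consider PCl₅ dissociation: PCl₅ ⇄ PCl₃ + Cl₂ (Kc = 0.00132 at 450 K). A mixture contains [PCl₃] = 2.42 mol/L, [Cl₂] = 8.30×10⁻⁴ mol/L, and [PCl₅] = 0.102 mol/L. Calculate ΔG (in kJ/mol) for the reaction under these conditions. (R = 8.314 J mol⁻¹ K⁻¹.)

ΔG = 10.1 kJ/mol

Qc = [PCl₃]·[Cl₂] / [PCl₅] = (2.42)·(8.30×10⁻⁴) / (0.102) = 0.0197
ΔG = RT ln(Qc/Kc) = (8.314 J mol⁻¹ K⁻¹)(450 K) × ln(0.0197/0.00132)
   = (3.741 kJ/mol)(2.703) = 10.1 kJ/mol
ΔG > 0, so the forward reaction is non-spontaneous (proceeds in reverse).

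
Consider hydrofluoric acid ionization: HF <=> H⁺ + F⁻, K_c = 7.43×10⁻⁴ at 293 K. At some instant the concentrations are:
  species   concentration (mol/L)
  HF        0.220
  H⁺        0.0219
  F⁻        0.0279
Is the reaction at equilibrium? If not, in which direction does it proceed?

Q_c = [H⁺]·[F⁻] / [HF] = (0.0219)·(0.0279) / (0.220) = 0.00278
Q_c = 0.00278 > K_c = 7.43×10⁻⁴, so the reverse reaction proceeds.

toward reactants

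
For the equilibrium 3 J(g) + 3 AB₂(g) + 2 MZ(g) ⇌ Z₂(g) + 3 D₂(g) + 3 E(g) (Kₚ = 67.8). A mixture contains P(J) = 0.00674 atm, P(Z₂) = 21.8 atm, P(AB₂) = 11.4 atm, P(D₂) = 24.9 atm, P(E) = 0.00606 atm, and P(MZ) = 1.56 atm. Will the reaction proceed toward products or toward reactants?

at equilibrium

Qₚ = P(Z₂)·P(D₂)³·P(E)³ / (P(J)³·P(AB₂)³·P(MZ)²) = (21.8)·(24.9)³·(0.00606)³ / ((0.00674)³·(11.4)³·(1.56)²) = 67.8
Qₚ = 67.8 = Kₚ, so the system is already at equilibrium.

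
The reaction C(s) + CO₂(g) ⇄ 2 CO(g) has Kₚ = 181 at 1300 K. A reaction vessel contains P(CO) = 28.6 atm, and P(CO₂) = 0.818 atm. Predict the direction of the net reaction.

toward reactants

(C is a pure solid — omitted from Qₚ.)
Qₚ = P(CO)² / P(CO₂) = (28.6)² / (0.818) = 1000
Qₚ = 1000 > Kₚ = 181, so the reverse reaction proceeds.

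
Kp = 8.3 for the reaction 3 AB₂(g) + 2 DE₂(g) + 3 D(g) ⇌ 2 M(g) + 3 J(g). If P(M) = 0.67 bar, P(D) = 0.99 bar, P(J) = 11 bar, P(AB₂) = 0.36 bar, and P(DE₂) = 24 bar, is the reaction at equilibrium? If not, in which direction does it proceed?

Qp = P(M)²·P(J)³ / (P(AB₂)³·P(DE₂)²·P(D)³) = (0.67)²·(11)³ / ((0.36)³·(24)²·(0.99)³) = 23
Qp = 23 > Kp = 8.3, so the reverse reaction proceeds.

toward reactants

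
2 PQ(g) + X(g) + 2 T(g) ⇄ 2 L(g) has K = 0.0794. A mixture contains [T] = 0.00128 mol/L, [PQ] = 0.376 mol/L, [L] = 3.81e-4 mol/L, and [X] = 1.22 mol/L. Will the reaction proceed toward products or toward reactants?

reverse (toward reactants)

Q = [L]² / ([PQ]²·[X]·[T]²) = (3.81e-4)² / ((0.376)²·(1.22)·(0.00128)²) = 0.514
Q = 0.514 > K = 0.0794, so the reverse reaction proceeds.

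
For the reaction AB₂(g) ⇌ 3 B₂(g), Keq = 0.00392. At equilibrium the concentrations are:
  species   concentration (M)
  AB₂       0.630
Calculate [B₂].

[B₂] = 0.135 M

At equilibrium, Keq = [B₂]³ / [AB₂] = 0.00392.
([B₂])³ / (0.630) = 0.00392
[B₂]³ = 0.00247 ⇒ [B₂] = 0.135 M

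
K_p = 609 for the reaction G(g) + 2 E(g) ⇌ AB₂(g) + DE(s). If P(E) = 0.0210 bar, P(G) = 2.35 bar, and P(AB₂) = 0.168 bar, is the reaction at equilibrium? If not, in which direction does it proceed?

(DE is a pure solid — omitted from Q_p.)
Q_p = P(AB₂) / (P(G)·P(E)²) = (0.168) / ((2.35)·(0.0210)²) = 162
Q_p = 162 < K_p = 609, so the forward reaction proceeds.

to the right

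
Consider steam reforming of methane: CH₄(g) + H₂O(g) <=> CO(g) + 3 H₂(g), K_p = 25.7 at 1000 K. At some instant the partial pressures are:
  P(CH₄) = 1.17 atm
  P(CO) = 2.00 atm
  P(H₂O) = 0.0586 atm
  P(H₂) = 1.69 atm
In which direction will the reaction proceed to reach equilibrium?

in the reverse direction

Q_p = P(CO)·P(H₂)³ / (P(CH₄)·P(H₂O)) = (2.00)·(1.69)³ / ((1.17)·(0.0586)) = 141
Q_p = 141 > K_p = 25.7, so the reverse reaction proceeds.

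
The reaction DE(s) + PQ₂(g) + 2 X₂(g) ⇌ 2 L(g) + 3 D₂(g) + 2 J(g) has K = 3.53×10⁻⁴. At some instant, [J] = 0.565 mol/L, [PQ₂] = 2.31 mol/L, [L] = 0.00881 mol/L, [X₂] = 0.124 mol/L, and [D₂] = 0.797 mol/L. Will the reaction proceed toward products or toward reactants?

no net change (already at equilibrium)

(DE is a pure solid — omitted from Q.)
Q = [L]²·[D₂]³·[J]² / ([PQ₂]·[X₂]²) = (0.00881)²·(0.797)³·(0.565)² / ((2.31)·(0.124)²) = 3.53×10⁻⁴
Q = 3.53×10⁻⁴ = K, so the system is already at equilibrium.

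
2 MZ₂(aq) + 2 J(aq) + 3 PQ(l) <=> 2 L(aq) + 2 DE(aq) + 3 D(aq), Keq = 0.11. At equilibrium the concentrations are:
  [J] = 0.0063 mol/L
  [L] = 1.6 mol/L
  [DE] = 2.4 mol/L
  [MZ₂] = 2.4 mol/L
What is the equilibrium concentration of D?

(PQ is a pure liquid — omitted from Keq.)
At equilibrium, Keq = [L]²·[DE]²·[D]³ / ([MZ₂]²·[J]²) = 0.11.
(1.6)²·(2.4)²·([D])³ / ((2.4)²·(0.0063)²) = 0.11
[D]³ = 1.71×10⁻⁶ ⇒ [D] = 0.012 mol/L

[D] = 0.012 mol/L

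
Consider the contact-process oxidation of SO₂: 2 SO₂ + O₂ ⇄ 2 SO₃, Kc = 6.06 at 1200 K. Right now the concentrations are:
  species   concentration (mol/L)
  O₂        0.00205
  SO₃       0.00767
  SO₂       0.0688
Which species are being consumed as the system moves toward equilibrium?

Qc = [SO₃]² / ([SO₂]²·[O₂]) = (0.00767)² / ((0.0688)²·(0.00205)) = 6.06
Qc = 6.06 = Kc; the system is at equilibrium.

none (at equilibrium)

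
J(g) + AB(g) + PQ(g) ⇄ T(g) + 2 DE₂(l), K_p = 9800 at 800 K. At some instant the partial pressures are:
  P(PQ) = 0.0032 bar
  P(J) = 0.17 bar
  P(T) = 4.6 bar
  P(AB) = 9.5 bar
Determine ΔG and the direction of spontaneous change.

ΔG = -16.0 kJ/mol; the forward reaction is spontaneous

(DE₂ is a pure liquid — omitted from Q_p.)
Q_p = P(T) / (P(J)·P(AB)·P(PQ)) = (4.6) / ((0.17)·(9.5)·(0.0032)) = 890
ΔG = RT ln(Q_p/K_p) = (8.314 J mol⁻¹ K⁻¹)(800 K) × ln(890/9800)
   = (6.651 kJ/mol)(-2.399) = -16.0 kJ/mol
ΔG < 0, so the forward reaction is spontaneous (proceeds forward).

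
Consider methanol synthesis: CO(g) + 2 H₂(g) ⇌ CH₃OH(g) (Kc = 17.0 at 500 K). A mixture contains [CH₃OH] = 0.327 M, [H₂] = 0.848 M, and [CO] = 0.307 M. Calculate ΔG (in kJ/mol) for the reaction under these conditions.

Qc = [CH₃OH] / ([CO]·[H₂]²) = (0.327) / ((0.307)·(0.848)²) = 1.48
ΔG = RT ln(Qc/Kc) = (8.314 J mol⁻¹ K⁻¹)(500 K) × ln(1.48/17.0)
   = (4.157 kJ/mol)(-2.441) = -10.1 kJ/mol
ΔG < 0, so the forward reaction is spontaneous (proceeds forward).

ΔG = -10.1 kJ/mol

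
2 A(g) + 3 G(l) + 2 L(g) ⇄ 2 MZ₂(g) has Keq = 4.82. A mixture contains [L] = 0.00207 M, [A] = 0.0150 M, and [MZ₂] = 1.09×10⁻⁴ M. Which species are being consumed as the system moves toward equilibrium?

(G is a pure liquid — omitted from Q.)
Q = [MZ₂]² / ([A]²·[L]²) = (1.09×10⁻⁴)² / ((0.0150)²·(0.00207)²) = 12.3
Q = 12.3 > Keq = 4.82: net reverse reaction.

MZ₂ (products)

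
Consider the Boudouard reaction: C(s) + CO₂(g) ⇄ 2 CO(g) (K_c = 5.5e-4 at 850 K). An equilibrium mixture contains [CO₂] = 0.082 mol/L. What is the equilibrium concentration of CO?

[CO] = 0.0067 mol/L

(C is a pure solid — omitted from K_c.)
At equilibrium, K_c = [CO]² / [CO₂] = 5.5e-4.
([CO])² / (0.082) = 5.5e-4
[CO]² = 4.51e-5 ⇒ [CO] = 0.0067 mol/L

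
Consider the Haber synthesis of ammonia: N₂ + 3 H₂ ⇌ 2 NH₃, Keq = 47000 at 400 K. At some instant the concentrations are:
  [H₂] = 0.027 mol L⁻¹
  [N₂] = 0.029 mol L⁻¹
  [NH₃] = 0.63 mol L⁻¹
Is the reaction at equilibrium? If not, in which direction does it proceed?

in the reverse direction

Q = [NH₃]² / ([N₂]·[H₂]³) = (0.63)² / ((0.029)·(0.027)³) = 7.0×10⁵
Q = 7.0×10⁵ > Keq = 47000, so the reverse reaction proceeds.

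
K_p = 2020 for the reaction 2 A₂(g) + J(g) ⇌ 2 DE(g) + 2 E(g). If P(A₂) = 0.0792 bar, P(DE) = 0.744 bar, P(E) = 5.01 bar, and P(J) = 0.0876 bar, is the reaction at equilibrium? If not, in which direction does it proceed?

Q_p = P(DE)²·P(E)² / (P(A₂)²·P(J)) = (0.744)²·(5.01)² / ((0.0792)²·(0.0876)) = 25300
Q_p = 25300 > K_p = 2020, so the reverse reaction proceeds.

reverse (toward reactants)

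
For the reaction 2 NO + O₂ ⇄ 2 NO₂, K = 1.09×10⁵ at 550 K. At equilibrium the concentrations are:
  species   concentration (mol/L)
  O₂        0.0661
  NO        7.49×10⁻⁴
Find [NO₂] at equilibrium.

At equilibrium, K = [NO₂]² / ([NO]²·[O₂]) = 1.09×10⁵.
([NO₂])² / ((7.49×10⁻⁴)²·(0.0661)) = 1.09×10⁵
[NO₂]² = 0.00404 ⇒ [NO₂] = 0.0636 mol/L

[NO₂] = 0.0636 mol/L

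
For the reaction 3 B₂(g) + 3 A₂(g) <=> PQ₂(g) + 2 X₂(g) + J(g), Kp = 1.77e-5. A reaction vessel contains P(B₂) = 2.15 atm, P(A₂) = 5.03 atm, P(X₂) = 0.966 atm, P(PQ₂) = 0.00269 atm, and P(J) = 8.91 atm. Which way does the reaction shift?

Qp = P(PQ₂)·P(X₂)²·P(J) / (P(B₂)³·P(A₂)³) = (0.00269)·(0.966)²·(8.91) / ((2.15)³·(5.03)³) = 1.77e-5
Qp = 1.77e-5 = Kp, so the system is already at equilibrium.

neither direction; the system is at equilibrium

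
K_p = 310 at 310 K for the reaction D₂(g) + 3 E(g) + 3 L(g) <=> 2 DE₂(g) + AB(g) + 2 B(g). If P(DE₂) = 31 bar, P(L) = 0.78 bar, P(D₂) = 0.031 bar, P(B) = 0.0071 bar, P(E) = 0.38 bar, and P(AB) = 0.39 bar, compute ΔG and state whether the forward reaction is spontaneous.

ΔG = -6.66 kJ/mol; the forward reaction is spontaneous

Q_p = P(DE₂)²·P(AB)·P(B)² / (P(D₂)·P(E)³·P(L)³) = (31)²·(0.39)·(0.0071)² / ((0.031)·(0.38)³·(0.78)³) = 23.4
ΔG = RT ln(Q_p/K_p) = (8.314 J mol⁻¹ K⁻¹)(310 K) × ln(23.4/310)
   = (2.577 kJ/mol)(-2.584) = -6.66 kJ/mol
ΔG < 0, so the forward reaction is spontaneous (proceeds forward).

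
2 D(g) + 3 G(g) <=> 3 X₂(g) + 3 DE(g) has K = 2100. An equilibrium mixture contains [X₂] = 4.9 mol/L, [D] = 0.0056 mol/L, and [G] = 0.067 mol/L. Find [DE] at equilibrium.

[DE] = 0.0055 mol/L

At equilibrium, K = [X₂]³·[DE]³ / ([D]²·[G]³) = 2100.
(4.9)³·([DE])³ / ((0.0056)²·(0.067)³) = 2100
[DE]³ = 1.68e-7 ⇒ [DE] = 0.0055 mol/L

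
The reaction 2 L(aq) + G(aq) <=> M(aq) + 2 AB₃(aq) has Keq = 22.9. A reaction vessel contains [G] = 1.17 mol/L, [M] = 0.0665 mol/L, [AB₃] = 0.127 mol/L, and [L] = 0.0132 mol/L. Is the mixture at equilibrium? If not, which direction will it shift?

no; Q < K, reaction proceeds forward

Q = [M]·[AB₃]² / ([L]²·[G]) = (0.0665)·(0.127)² / ((0.0132)²·(1.17)) = 5.26
Q = 5.26 < Keq = 22.9: net forward reaction.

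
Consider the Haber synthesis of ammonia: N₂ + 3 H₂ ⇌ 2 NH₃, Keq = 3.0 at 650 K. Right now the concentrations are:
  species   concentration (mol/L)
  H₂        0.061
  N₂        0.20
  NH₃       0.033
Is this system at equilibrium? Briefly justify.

no; Q > K, reaction proceeds in reverse

Q = [NH₃]² / ([N₂]·[H₂]³) = (0.033)² / ((0.20)·(0.061)³) = 24
Q = 24 > Keq = 3.0: net reverse reaction.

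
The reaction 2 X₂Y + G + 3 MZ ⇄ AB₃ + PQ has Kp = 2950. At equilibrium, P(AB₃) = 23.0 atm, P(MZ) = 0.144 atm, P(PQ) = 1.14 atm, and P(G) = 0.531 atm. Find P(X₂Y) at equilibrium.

At equilibrium, Kp = P(AB₃)·P(PQ) / (P(X₂Y)²·P(G)·P(MZ)³) = 2950.
(23.0)·(1.14) / ((P(X₂Y))²·(0.531)·(0.144)³) = 2950
P(X₂Y)² = 5.61 ⇒ P(X₂Y) = 2.37 atm

P(X₂Y) = 2.37 atm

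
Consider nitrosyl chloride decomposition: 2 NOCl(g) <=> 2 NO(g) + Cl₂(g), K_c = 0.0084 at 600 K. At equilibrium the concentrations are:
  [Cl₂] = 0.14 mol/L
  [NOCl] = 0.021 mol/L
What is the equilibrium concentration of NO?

[NO] = 0.0051 mol/L

At equilibrium, K_c = [NO]²·[Cl₂] / [NOCl]² = 0.0084.
([NO])²·(0.14) / (0.021)² = 0.0084
[NO]² = 2.65×10⁻⁵ ⇒ [NO] = 0.0051 mol/L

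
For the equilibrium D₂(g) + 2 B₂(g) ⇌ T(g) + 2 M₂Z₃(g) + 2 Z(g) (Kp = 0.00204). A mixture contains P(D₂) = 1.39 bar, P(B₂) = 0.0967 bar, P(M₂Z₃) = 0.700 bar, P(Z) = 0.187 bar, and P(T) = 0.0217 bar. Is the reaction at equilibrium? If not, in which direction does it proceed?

Qp = P(T)·P(M₂Z₃)²·P(Z)² / (P(D₂)·P(B₂)²) = (0.0217)·(0.700)²·(0.187)² / ((1.39)·(0.0967)²) = 0.0286
Qp = 0.0286 > Kp = 0.00204, so the reverse reaction proceeds.

to the left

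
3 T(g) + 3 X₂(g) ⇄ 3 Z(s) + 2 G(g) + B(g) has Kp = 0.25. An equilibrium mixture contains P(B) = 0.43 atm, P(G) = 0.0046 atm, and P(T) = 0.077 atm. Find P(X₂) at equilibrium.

(Z is a pure solid — omitted from Kp.)
At equilibrium, Kp = P(G)²·P(B) / (P(T)³·P(X₂)³) = 0.25.
(0.0046)²·(0.43) / ((0.077)³·(P(X₂))³) = 0.25
P(X₂)³ = 0.0797 ⇒ P(X₂) = 0.43 atm

P(X₂) = 0.43 atm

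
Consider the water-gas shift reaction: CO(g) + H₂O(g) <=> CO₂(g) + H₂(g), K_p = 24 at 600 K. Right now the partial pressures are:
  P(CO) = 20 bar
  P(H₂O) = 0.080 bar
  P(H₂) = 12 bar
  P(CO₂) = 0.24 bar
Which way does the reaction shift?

Q_p = P(CO₂)·P(H₂) / (P(CO)·P(H₂O)) = (0.24)·(12) / ((20)·(0.080)) = 1.8
Q_p = 1.8 < K_p = 24, so the forward reaction proceeds.

toward products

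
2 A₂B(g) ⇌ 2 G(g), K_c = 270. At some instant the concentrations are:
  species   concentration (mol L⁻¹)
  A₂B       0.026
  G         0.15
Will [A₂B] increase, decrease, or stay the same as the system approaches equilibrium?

decrease

Q_c = [G]² / [A₂B]² = (0.15)² / (0.026)² = 33
Q_c = 33 < K_c = 270: net forward reaction.
A₂B is a reactant, so it decreases.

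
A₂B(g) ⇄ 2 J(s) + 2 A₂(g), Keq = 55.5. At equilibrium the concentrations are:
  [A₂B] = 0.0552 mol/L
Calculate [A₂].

[A₂] = 1.75 mol/L

(J is a pure solid — omitted from Keq.)
At equilibrium, Keq = [A₂]² / [A₂B] = 55.5.
([A₂])² / (0.0552) = 55.5
[A₂]² = 3.06 ⇒ [A₂] = 1.75 mol/L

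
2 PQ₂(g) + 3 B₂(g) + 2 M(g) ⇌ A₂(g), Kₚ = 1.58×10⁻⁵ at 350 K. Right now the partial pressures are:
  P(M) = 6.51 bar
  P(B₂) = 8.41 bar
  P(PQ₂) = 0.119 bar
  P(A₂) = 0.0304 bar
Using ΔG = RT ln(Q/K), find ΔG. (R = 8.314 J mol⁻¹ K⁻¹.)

ΔG = 4.90 kJ/mol

Qₚ = P(A₂) / (P(PQ₂)²·P(B₂)³·P(M)²) = (0.0304) / ((0.119)²·(8.41)³·(6.51)²) = 8.52×10⁻⁵
ΔG = RT ln(Qₚ/Kₚ) = (8.314 J mol⁻¹ K⁻¹)(350 K) × ln(8.52×10⁻⁵/1.58×10⁻⁵)
   = (2.910 kJ/mol)(1.685) = 4.90 kJ/mol
ΔG > 0, so the forward reaction is non-spontaneous (proceeds in reverse).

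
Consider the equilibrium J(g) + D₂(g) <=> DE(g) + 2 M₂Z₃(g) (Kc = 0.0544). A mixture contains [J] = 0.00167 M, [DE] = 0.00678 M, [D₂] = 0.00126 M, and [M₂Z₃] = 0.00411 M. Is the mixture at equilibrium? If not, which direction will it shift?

yes, at equilibrium

Qc = [DE]·[M₂Z₃]² / ([J]·[D₂]) = (0.00678)·(0.00411)² / ((0.00167)·(0.00126)) = 0.0544
Qc = 0.0544 = Kc; the system is at equilibrium.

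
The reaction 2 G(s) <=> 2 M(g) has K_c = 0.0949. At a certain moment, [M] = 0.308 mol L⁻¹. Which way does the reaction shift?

no net change (already at equilibrium)

(G is a pure solid — omitted from Q_c.)
Q_c = [M]² = (0.308)² = 0.0949
Q_c = 0.0949 = K_c, so the system is already at equilibrium.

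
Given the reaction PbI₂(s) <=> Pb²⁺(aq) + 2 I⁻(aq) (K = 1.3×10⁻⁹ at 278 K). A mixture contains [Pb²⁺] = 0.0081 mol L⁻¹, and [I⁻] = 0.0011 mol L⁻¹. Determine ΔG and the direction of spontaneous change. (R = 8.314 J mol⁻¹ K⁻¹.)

ΔG = 4.67 kJ/mol; the forward reaction is non-spontaneous

(PbI₂ is a pure solid — omitted from Q.)
Q = [Pb²⁺]·[I⁻]² = (0.0081)·(0.0011)² = 9.80×10⁻⁹
ΔG = RT ln(Q/K) = (8.314 J mol⁻¹ K⁻¹)(278 K) × ln(9.80×10⁻⁹/1.3×10⁻⁹)
   = (2.311 kJ/mol)(2.020) = 4.67 kJ/mol
ΔG > 0, so the forward reaction is non-spontaneous (proceeds in reverse).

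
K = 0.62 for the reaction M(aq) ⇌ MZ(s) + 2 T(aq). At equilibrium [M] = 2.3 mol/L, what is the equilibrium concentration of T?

(MZ is a pure solid — omitted from K.)
At equilibrium, K = [T]² / [M] = 0.62.
([T])² / (2.3) = 0.62
[T]² = 1.43 ⇒ [T] = 1.2 mol/L

[T] = 1.2 mol/L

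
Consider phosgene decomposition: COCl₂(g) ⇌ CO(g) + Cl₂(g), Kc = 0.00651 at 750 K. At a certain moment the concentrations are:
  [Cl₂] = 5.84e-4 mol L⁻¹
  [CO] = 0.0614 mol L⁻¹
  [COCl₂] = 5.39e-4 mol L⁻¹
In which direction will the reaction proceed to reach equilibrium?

to the left

Qc = [CO]·[Cl₂] / [COCl₂] = (0.0614)·(5.84e-4) / (5.39e-4) = 0.0665
Qc = 0.0665 > Kc = 0.00651, so the reverse reaction proceeds.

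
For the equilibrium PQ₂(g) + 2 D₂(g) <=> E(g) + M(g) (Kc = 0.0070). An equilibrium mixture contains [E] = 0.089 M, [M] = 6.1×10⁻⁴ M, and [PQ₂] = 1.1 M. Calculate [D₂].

At equilibrium, Kc = [E]·[M] / ([PQ₂]·[D₂]²) = 0.0070.
(0.089)·(6.1×10⁻⁴) / ((1.1)·([D₂])²) = 0.0070
[D₂]² = 0.00705 ⇒ [D₂] = 0.084 M

[D₂] = 0.084 M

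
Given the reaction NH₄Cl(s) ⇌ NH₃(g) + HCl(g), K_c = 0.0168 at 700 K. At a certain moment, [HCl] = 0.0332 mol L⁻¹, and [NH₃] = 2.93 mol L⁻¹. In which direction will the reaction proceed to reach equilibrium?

toward reactants

(NH₄Cl is a pure solid — omitted from Q_c.)
Q_c = [NH₃]·[HCl] = (2.93)·(0.0332) = 0.0973
Q_c = 0.0973 > K_c = 0.0168, so the reverse reaction proceeds.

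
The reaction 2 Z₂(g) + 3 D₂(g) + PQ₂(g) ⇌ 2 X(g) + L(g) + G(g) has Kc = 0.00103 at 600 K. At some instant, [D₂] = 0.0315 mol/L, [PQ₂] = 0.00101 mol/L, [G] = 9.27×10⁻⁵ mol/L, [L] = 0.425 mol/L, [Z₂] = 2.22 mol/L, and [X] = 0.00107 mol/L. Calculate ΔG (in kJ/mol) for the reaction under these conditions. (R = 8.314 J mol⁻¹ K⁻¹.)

ΔG = -6.32 kJ/mol

Qc = [X]²·[L]·[G] / ([Z₂]²·[D₂]³·[PQ₂]) = (0.00107)²·(0.425)·(9.27×10⁻⁵) / ((2.22)²·(0.0315)³·(0.00101)) = 2.90×10⁻⁴
ΔG = RT ln(Qc/Kc) = (8.314 J mol⁻¹ K⁻¹)(600 K) × ln(2.90×10⁻⁴/0.00103)
   = (4.988 kJ/mol)(-1.267) = -6.32 kJ/mol
ΔG < 0, so the forward reaction is spontaneous (proceeds forward).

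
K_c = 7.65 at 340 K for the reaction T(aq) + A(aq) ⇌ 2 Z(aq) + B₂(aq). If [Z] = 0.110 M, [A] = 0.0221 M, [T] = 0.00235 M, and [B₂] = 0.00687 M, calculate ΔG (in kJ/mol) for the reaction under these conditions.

ΔG = -4.42 kJ/mol

Q_c = [Z]²·[B₂] / ([T]·[A]) = (0.110)²·(0.00687) / ((0.00235)·(0.0221)) = 1.60
ΔG = RT ln(Q_c/K_c) = (8.314 J mol⁻¹ K⁻¹)(340 K) × ln(1.60/7.65)
   = (2.827 kJ/mol)(-1.565) = -4.42 kJ/mol
ΔG < 0, so the forward reaction is spontaneous (proceeds forward).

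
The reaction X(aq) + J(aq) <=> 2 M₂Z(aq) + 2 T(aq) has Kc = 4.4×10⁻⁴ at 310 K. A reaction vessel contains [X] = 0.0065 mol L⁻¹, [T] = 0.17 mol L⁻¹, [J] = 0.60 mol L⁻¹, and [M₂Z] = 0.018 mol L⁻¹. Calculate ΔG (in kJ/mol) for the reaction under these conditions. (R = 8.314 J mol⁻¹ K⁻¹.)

Qc = [M₂Z]²·[T]² / ([X]·[J]) = (0.018)²·(0.17)² / ((0.0065)·(0.60)) = 0.00240
ΔG = RT ln(Qc/Kc) = (8.314 J mol⁻¹ K⁻¹)(310 K) × ln(0.00240/4.4×10⁻⁴)
   = (2.577 kJ/mol)(1.696) = 4.37 kJ/mol
ΔG > 0, so the forward reaction is non-spontaneous (proceeds in reverse).

ΔG = 4.37 kJ/mol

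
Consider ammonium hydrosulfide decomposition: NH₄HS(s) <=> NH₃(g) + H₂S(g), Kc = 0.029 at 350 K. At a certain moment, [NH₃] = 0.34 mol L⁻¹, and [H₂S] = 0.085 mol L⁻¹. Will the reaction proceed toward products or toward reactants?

(NH₄HS is a pure solid — omitted from Qc.)
Qc = [NH₃]·[H₂S] = (0.34)·(0.085) = 0.029
Qc = 0.029 = Kc, so the system is already at equilibrium.

at equilibrium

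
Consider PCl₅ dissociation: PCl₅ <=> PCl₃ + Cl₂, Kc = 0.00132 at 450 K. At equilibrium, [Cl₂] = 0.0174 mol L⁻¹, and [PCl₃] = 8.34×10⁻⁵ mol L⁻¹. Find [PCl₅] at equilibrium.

At equilibrium, Kc = [PCl₃]·[Cl₂] / [PCl₅] = 0.00132.
(8.34×10⁻⁵)·(0.0174) / ([PCl₅]) = 0.00132
[PCl₅] = 0.00110 mol L⁻¹

[PCl₅] = 0.00110 mol L⁻¹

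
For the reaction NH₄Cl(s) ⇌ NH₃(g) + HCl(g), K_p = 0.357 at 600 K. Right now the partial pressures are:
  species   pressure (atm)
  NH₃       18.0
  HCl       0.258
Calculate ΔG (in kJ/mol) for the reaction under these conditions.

(NH₄Cl is a pure solid — omitted from Q_p.)
Q_p = P(NH₃)·P(HCl) = (18.0)·(0.258) = 4.64
ΔG = RT ln(Q_p/K_p) = (8.314 J mol⁻¹ K⁻¹)(600 K) × ln(4.64/0.357)
   = (4.988 kJ/mol)(2.565) = 12.8 kJ/mol
ΔG > 0, so the forward reaction is non-spontaneous (proceeds in reverse).

ΔG = 12.8 kJ/mol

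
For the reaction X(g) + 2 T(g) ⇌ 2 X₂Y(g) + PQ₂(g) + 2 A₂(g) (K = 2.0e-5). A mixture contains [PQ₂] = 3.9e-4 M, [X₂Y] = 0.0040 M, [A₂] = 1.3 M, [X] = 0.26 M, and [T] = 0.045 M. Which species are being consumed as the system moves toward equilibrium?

none (at equilibrium)

Q = [X₂Y]²·[PQ₂]·[A₂]² / ([X]·[T]²) = (0.0040)²·(3.9e-4)·(1.3)² / ((0.26)·(0.045)²) = 2.0e-5
Q = 2.0e-5 = K; the system is at equilibrium.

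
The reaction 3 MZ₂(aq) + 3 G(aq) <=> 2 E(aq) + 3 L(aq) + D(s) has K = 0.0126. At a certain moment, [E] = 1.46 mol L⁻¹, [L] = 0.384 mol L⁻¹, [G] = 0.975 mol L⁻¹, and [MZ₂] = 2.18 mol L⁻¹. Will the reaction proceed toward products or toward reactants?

neither direction; the system is at equilibrium

(D is a pure solid — omitted from Q.)
Q = [E]²·[L]³ / ([MZ₂]³·[G]³) = (1.46)²·(0.384)³ / ((2.18)³·(0.975)³) = 0.0126
Q = 0.0126 = K, so the system is already at equilibrium.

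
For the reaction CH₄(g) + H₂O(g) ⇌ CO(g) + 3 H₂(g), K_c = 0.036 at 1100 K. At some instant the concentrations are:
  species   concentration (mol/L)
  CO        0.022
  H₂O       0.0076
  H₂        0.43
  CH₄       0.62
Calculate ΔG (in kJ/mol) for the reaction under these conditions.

ΔG = 21.3 kJ/mol

Q_c = [CO]·[H₂]³ / ([CH₄]·[H₂O]) = (0.022)·(0.43)³ / ((0.62)·(0.0076)) = 0.371
ΔG = RT ln(Q_c/K_c) = (8.314 J mol⁻¹ K⁻¹)(1100 K) × ln(0.371/0.036)
   = (9.145 kJ/mol)(2.333) = 21.3 kJ/mol
ΔG > 0, so the forward reaction is non-spontaneous (proceeds in reverse).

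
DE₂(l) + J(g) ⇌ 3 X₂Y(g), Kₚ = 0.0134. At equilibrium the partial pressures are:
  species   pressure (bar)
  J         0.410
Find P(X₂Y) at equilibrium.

(DE₂ is a pure liquid — omitted from Kₚ.)
At equilibrium, Kₚ = P(X₂Y)³ / P(J) = 0.0134.
(P(X₂Y))³ / (0.410) = 0.0134
P(X₂Y)³ = 0.00549 ⇒ P(X₂Y) = 0.176 bar

P(X₂Y) = 0.176 bar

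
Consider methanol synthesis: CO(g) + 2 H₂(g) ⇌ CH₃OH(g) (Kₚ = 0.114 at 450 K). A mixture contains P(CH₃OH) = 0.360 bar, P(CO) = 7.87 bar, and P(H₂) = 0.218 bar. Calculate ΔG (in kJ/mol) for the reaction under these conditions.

Qₚ = P(CH₃OH) / (P(CO)·P(H₂)²) = (0.360) / ((7.87)·(0.218)²) = 0.963
ΔG = RT ln(Qₚ/Kₚ) = (8.314 J mol⁻¹ K⁻¹)(450 K) × ln(0.963/0.114)
   = (3.741 kJ/mol)(2.134) = 7.98 kJ/mol
ΔG > 0, so the forward reaction is non-spontaneous (proceeds in reverse).

ΔG = 7.98 kJ/mol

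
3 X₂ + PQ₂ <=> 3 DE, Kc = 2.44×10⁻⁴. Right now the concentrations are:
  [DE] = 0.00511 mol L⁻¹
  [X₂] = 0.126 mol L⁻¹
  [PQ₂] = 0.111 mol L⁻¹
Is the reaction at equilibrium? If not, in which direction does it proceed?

Qc = [DE]³ / ([X₂]³·[PQ₂]) = (0.00511)³ / ((0.126)³·(0.111)) = 6.01×10⁻⁴
Qc = 6.01×10⁻⁴ > Kc = 2.44×10⁻⁴, so the reverse reaction proceeds.

in the reverse direction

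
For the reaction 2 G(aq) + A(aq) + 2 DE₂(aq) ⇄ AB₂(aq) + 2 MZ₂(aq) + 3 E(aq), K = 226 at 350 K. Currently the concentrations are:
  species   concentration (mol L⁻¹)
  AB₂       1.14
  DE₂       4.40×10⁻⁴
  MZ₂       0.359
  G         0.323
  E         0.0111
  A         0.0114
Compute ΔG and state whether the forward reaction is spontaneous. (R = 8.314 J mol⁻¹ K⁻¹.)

ΔG = 3.93 kJ/mol; the forward reaction is non-spontaneous

Q = [AB₂]·[MZ₂]²·[E]³ / ([G]²·[A]·[DE₂]²) = (1.14)·(0.359)²·(0.0111)³ / ((0.323)²·(0.0114)·(4.40×10⁻⁴)²) = 873
ΔG = RT ln(Q/K) = (8.314 J mol⁻¹ K⁻¹)(350 K) × ln(873/226)
   = (2.910 kJ/mol)(1.351) = 3.93 kJ/mol
ΔG > 0, so the forward reaction is non-spontaneous (proceeds in reverse).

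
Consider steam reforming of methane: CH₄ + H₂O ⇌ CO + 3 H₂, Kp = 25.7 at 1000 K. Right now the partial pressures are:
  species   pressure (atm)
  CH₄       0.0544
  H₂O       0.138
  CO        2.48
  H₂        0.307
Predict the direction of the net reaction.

Qp = P(CO)·P(H₂)³ / (P(CH₄)·P(H₂O)) = (2.48)·(0.307)³ / ((0.0544)·(0.138)) = 9.56
Qp = 9.56 < Kp = 25.7, so the forward reaction proceeds.

forward (toward products)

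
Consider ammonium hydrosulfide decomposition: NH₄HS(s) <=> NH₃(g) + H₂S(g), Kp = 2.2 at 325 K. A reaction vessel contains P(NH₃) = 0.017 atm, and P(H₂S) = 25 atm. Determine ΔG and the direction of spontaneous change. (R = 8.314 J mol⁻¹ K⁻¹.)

ΔG = -4.44 kJ/mol; the forward reaction is spontaneous

(NH₄HS is a pure solid — omitted from Qp.)
Qp = P(NH₃)·P(H₂S) = (0.017)·(25) = 0.425
ΔG = RT ln(Qp/Kp) = (8.314 J mol⁻¹ K⁻¹)(325 K) × ln(0.425/2.2)
   = (2.702 kJ/mol)(-1.644) = -4.44 kJ/mol
ΔG < 0, so the forward reaction is spontaneous (proceeds forward).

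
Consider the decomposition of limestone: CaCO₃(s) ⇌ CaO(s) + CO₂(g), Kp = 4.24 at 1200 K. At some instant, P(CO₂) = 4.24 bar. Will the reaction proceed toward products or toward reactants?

(CaCO₃, CaO are pure solids — omitted from Qp.)
Qp = P(CO₂) = 4.24
Qp = 4.24 = Kp, so the system is already at equilibrium.

at equilibrium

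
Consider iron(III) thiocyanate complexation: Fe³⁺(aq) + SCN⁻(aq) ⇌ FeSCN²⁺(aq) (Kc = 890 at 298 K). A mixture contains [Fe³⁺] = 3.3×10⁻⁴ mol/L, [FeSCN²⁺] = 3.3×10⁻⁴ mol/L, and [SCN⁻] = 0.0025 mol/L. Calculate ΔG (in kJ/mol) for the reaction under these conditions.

Qc = [FeSCN²⁺] / ([Fe³⁺]·[SCN⁻]) = (3.3×10⁻⁴) / ((3.3×10⁻⁴)·(0.0025)) = 400
ΔG = RT ln(Qc/Kc) = (8.314 J mol⁻¹ K⁻¹)(298 K) × ln(400/890)
   = (2.478 kJ/mol)(-0.7998) = -1.98 kJ/mol
ΔG < 0, so the forward reaction is spontaneous (proceeds forward).

ΔG = -1.98 kJ/mol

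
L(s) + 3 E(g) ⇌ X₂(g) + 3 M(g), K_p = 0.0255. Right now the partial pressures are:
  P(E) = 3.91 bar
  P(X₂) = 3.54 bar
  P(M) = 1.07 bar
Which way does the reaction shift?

reverse (toward reactants)

(L is a pure solid — omitted from Q_p.)
Q_p = P(X₂)·P(M)³ / P(E)³ = (3.54)·(1.07)³ / (3.91)³ = 0.0725
Q_p = 0.0725 > K_p = 0.0255, so the reverse reaction proceeds.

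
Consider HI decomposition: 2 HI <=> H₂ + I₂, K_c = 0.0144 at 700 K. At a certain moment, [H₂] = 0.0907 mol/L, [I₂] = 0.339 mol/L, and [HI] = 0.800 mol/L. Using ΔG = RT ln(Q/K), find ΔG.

Q_c = [H₂]·[I₂] / [HI]² = (0.0907)·(0.339) / (0.800)² = 0.0480
ΔG = RT ln(Q_c/K_c) = (8.314 J mol⁻¹ K⁻¹)(700 K) × ln(0.0480/0.0144)
   = (5.820 kJ/mol)(1.204) = 7.01 kJ/mol
ΔG > 0, so the forward reaction is non-spontaneous (proceeds in reverse).

ΔG = 7.01 kJ/mol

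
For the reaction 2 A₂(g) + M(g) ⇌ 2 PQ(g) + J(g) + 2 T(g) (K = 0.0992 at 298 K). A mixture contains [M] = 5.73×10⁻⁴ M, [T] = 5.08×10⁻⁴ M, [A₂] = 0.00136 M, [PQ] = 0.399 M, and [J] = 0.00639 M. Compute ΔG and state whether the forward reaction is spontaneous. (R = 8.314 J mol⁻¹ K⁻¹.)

ΔG = 2.27 kJ/mol; the forward reaction is non-spontaneous

Q = [PQ]²·[J]·[T]² / ([A₂]²·[M]) = (0.399)²·(0.00639)·(5.08×10⁻⁴)² / ((0.00136)²·(5.73×10⁻⁴)) = 0.248
ΔG = RT ln(Q/K) = (8.314 J mol⁻¹ K⁻¹)(298 K) × ln(0.248/0.0992)
   = (2.478 kJ/mol)(0.9163) = 2.27 kJ/mol
ΔG > 0, so the forward reaction is non-spontaneous (proceeds in reverse).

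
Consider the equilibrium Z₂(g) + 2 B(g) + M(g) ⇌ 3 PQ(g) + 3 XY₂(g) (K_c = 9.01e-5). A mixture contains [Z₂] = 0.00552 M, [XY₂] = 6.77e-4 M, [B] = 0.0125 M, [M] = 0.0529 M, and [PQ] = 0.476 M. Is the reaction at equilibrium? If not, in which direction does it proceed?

Q_c = [PQ]³·[XY₂]³ / ([Z₂]·[B]²·[M]) = (0.476)³·(6.77e-4)³ / ((0.00552)·(0.0125)²·(0.0529)) = 7.33e-4
Q_c = 7.33e-4 > K_c = 9.01e-5, so the reverse reaction proceeds.

reverse (toward reactants)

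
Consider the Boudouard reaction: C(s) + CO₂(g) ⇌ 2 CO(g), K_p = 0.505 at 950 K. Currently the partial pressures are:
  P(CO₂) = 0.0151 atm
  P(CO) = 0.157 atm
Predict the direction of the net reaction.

(C is a pure solid — omitted from Q_p.)
Q_p = P(CO)² / P(CO₂) = (0.157)² / (0.0151) = 1.63
Q_p = 1.63 > K_p = 0.505, so the reverse reaction proceeds.

to the left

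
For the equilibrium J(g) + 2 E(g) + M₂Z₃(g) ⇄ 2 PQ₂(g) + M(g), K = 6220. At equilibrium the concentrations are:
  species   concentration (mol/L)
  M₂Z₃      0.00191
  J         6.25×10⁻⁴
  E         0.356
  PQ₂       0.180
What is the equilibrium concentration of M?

At equilibrium, K = [PQ₂]²·[M] / ([J]·[E]²·[M₂Z₃]) = 6220.
(0.180)²·([M]) / ((6.25×10⁻⁴)·(0.356)²·(0.00191)) = 6220
[M] = 0.0290 mol/L

[M] = 0.0290 mol/L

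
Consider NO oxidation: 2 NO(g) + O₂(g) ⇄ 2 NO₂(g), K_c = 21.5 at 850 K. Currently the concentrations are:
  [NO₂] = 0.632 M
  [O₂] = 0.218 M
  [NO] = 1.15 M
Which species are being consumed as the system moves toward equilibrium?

NO, O₂ (reactants)

Q_c = [NO₂]² / ([NO]²·[O₂]) = (0.632)² / ((1.15)²·(0.218)) = 1.39
Q_c = 1.39 < K_c = 21.5: net forward reaction.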